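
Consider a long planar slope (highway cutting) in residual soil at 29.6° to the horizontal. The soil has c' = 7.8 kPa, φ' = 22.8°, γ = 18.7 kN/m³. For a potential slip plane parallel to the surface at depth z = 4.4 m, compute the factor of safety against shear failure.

For an infinite slope with a slip plane parallel to the surface (no pore pressure): FS = [c' + γz cos²β tanφ'] / [γz sinβ cosβ].
γz = 18.7·4.4 = 82.28 kN/m²
Numerator = 7.8 + 82.28·cos²29.6°·tan22.8° = 7.8 + 82.28·0.7560·0.4204 = 33.949 kPa
Denominator = 82.28·sin29.6°·cos29.6° = 82.28·0.4939·0.8695 = 35.338 kPa
FS = 33.949 / 35.338 = 0.961

FS = 0.96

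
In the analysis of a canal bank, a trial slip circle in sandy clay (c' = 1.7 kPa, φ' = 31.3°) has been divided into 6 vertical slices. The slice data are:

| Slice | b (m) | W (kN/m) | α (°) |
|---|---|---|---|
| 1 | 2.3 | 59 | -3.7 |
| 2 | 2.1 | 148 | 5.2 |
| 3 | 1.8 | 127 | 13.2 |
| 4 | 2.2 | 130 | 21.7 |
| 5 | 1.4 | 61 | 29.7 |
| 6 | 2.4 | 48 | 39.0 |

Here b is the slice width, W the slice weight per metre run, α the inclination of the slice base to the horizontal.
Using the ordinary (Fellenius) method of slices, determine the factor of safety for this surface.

Ordinary method of slices: FS = Σ[c'·Δl_i + (W_i cosα_i)·tanφ'] / Σ W_i sinα_i, with Δl_i = b_i / cosα_i.
Slice 1: Δl = 2.3/cos(-3.7°) = 2.305 m; N'_1 = 59·cos(-3.7°) = 58.9; c'Δl = 3.92; W sinα = -3.8
Slice 2: Δl = 2.1/cos5.2° = 2.109 m; N'_2 = 148·cos5.2° = 147.4; c'Δl = 3.58; W sinα = 13.4
Slice 3: Δl = 1.8/cos13.2° = 1.849 m; N'_3 = 127·cos13.2° = 123.6; c'Δl = 3.14; W sinα = 29.0
Slice 4: Δl = 2.2/cos21.7° = 2.368 m; N'_4 = 130·cos21.7° = 120.8; c'Δl = 4.03; W sinα = 48.1
Slice 5: Δl = 1.4/cos29.7° = 1.612 m; N'_5 = 61·cos29.7° = 53.0; c'Δl = 2.74; W sinα = 30.2
Slice 6: Δl = 2.4/cos39.0° = 3.088 m; N'_6 = 48·cos39.0° = 37.3; c'Δl = 5.25; W sinα = 30.2
Σc'Δl = 22.7 kN/m; ΣN' = 541.0 kN/m; ΣW sinα = 147.1 kN/m
Resisting = 22.7 + 541.0·tan31.3° = 22.7 + 328.9 = 351.6 kN/m
FS = 351.6 / 147.1 = 2.390

FS = 2.39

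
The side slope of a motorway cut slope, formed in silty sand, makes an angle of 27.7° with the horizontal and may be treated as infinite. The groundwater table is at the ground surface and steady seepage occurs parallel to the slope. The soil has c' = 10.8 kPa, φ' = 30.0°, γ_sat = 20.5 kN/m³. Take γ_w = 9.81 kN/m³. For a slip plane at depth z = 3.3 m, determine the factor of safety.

FS = 0.96

With seepage parallel to the slope and the water table at the surface, the effective normal stress on the slip plane uses the buoyant unit weight γ' = γ_sat − γ_w while the driving shear stress uses γ_sat:
FS = [c' + γ' z cos²β tanφ'] / [γ_sat z sinβ cosβ]
γ' = 20.5 − 9.81 = 10.69 kN/m³
Numerator = 10.8 + 10.69·3.3·cos²27.7°·tan30.0° = 10.8 + 10.69·3.3·0.7839·0.5774 = 26.766 kPa
Denominator = 20.5·3.3·sin27.7°·cos27.7° = 20.5·3.3·0.4648·0.8854 = 27.843 kPa
FS = 26.766 / 27.843 = 0.961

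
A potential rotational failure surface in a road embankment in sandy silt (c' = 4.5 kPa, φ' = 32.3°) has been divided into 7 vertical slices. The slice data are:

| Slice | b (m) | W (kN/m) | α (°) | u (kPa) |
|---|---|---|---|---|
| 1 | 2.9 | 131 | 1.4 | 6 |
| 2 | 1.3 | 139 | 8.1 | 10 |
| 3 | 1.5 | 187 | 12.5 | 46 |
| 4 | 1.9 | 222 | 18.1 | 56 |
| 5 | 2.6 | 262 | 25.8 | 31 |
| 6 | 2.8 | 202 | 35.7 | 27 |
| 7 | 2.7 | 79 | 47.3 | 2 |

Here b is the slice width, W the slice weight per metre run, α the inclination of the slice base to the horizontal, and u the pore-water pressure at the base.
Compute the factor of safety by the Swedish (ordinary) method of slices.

FS = 1.26

Ordinary method of slices: FS = Σ[c'·Δl_i + (W_i cosα_i − u_i·Δl_i)·tanφ'] / Σ W_i sinα_i, with Δl_i = b_i / cosα_i.
Slice 1: Δl = 2.9/cos1.4° = 2.901 m; N'_1 = 131·cos1.4° − 6·2.901 = 113.6; c'Δl = 13.05; W sinα = 3.2
Slice 2: Δl = 1.3/cos8.1° = 1.313 m; N'_2 = 139·cos8.1° − 10·1.313 = 124.5; c'Δl = 5.91; W sinα = 19.6
Slice 3: Δl = 1.5/cos12.5° = 1.536 m; N'_3 = 187·cos12.5° − 46·1.536 = 111.9; c'Δl = 6.91; W sinα = 40.5
Slice 4: Δl = 1.9/cos18.1° = 1.999 m; N'_4 = 222·cos18.1° − 56·1.999 = 99.1; c'Δl = 9.00; W sinα = 69.0
Slice 5: Δl = 2.6/cos25.8° = 2.888 m; N'_5 = 262·cos25.8° − 31·2.888 = 146.4; c'Δl = 13.00; W sinα = 114.0
Slice 6: Δl = 2.8/cos35.7° = 3.448 m; N'_6 = 202·cos35.7° − 27·3.448 = 70.9; c'Δl = 15.52; W sinα = 117.9
Slice 7: Δl = 2.7/cos47.3° = 3.981 m; N'_7 = 79·cos47.3° − 2·3.981 = 45.6; c'Δl = 17.92; W sinα = 58.1
Σc'Δl = 81.3 kN/m; ΣN' = 711.9 kN/m; ΣW sinα = 422.2 kN/m
Resisting = 81.3 + 711.9·tan32.3° = 81.3 + 450.1 = 531.4 kN/m
FS = 531.4 / 422.2 = 1.259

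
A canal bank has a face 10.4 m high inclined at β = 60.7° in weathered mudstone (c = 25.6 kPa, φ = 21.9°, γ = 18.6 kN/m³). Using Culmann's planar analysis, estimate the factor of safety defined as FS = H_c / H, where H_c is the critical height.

H_c = (4c/γ) · sinβ cosφ / [1 − cos(β − φ)]
    = (4·25.6/18.6) · sin60.7°·cos21.9° / [1 − cos38.8°]
    = 5.505 · 0.8091 / 0.2207 = 20.19 m
FS = H_c / H = 20.19 / 10.4 = 1.941

FS = 1.94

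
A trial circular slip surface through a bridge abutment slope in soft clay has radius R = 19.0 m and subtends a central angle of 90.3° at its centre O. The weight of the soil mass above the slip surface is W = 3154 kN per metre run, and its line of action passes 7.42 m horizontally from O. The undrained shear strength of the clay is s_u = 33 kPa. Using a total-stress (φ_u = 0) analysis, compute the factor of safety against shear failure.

Taking moments about the centre O, the resisting moment is provided by the undrained shear strength acting along the arc:
Arc length L_a = R·θ = 19.0·(90.3°·π/180) = 19.0·1.5760 = 29.94 m
M_R = s_u·L_a·R = 33·29.94·19.0 = 18775.3 kN·m/m
M_D = W·d = 3154·7.42 = 23402.7 kN·m/m
FS = M_R / M_D = 18775.3 / 23402.7 = 0.802

FS = 0.80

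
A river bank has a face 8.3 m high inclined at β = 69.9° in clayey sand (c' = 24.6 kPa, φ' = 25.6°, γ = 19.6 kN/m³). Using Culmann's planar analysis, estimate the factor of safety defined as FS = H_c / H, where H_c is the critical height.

H_c = (4c'/γ) · sinβ cosφ' / [1 − cos(β − φ')]
    = (4·24.6/19.6) · sin69.9°·cos25.6° / [1 − cos44.3°]
    = 5.020 · 0.8469 / 0.2843 = 14.95 m
FS = H_c / H = 14.95 / 8.3 = 1.802

FS = 1.80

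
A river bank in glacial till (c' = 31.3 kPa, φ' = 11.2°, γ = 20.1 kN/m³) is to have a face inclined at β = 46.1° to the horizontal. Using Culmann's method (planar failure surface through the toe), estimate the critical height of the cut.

H_c = 24.48 m

Culmann's analysis gives the critical failure plane at α_cr = (β + φ')/2 = (46.1 + 11.2)/2 = 28.6°, and the critical height
H_c = (4c'/γ) · sinβ cosφ' / [1 − cos(β − φ')]
    = (4·31.3/20.1) · sin46.1°·cos11.2° / [1 − cos(34.9°)]
    = 6.229 · 0.7206·0.9810 / [1 − 0.8202]
    = 6.229 · 0.7068 / 0.1798
    = 24.48 m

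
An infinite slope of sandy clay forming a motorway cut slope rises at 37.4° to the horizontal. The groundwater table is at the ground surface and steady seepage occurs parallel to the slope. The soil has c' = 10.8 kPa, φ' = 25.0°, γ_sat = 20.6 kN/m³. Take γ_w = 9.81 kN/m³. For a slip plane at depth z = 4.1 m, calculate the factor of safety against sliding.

With seepage parallel to the slope and the water table at the surface, the effective normal stress on the slip plane uses the buoyant unit weight γ' = γ_sat − γ_w while the driving shear stress uses γ_sat:
FS = [c' + γ' z cos²β tanφ'] / [γ_sat z sinβ cosβ]
γ' = 20.6 − 9.81 = 10.79 kN/m³
Numerator = 10.8 + 10.79·4.1·cos²37.4°·tan25.0° = 10.8 + 10.79·4.1·0.6311·0.4663 = 23.819 kPa
Denominator = 20.6·4.1·sin37.4°·cos37.4° = 20.6·4.1·0.6074·0.7944 = 40.753 kPa
FS = 23.819 / 40.753 = 0.584

FS = 0.58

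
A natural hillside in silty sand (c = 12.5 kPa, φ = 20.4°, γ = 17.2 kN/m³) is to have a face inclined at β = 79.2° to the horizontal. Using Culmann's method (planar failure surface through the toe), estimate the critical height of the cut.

Culmann's analysis gives the critical failure plane at α_cr = (β + φ)/2 = (79.2 + 20.4)/2 = 49.8°, and the critical height
H_c = (4c/γ) · sinβ cosφ / [1 − cos(β − φ)]
    = (4·12.5/17.2) · sin79.2°·cos20.4° / [1 − cos(58.8°)]
    = 2.907 · 0.9823·0.9373 / [1 − 0.5180]
    = 2.907 · 0.9207 / 0.4820
    = 5.55 m

H_c = 5.55 m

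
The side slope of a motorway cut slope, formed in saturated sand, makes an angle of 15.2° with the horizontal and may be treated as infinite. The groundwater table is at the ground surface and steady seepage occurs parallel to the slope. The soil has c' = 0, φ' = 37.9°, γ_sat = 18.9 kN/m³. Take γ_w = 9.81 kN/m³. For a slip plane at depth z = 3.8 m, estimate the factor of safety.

FS = 1.38

With seepage parallel to the slope and the water table at the surface, the effective normal stress on the slip plane uses the buoyant unit weight γ' = γ_sat − γ_w while the driving shear stress uses γ_sat:
FS = [c' + γ' z cos²β tanφ'] / [γ_sat z sinβ cosβ]
(For c' = 0 this reduces to FS = (γ'/γ_sat)·tanφ'/tanβ.)
γ' = 18.9 − 9.81 = 9.09 kN/m³
Numerator = 0.0 + 9.09·3.8·cos²15.2°·tan37.9° = 0.0 + 9.09·3.8·0.9313·0.7785 = 25.042 kPa
Denominator = 18.9·3.8·sin15.2°·cos15.2° = 18.9·3.8·0.2622·0.9650 = 18.172 kPa
FS = 25.042 / 18.172 = 1.378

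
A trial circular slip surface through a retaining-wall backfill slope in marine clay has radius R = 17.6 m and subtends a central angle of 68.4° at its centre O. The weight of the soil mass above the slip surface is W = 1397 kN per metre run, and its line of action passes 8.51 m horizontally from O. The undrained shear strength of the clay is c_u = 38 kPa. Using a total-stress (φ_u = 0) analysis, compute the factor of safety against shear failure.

FS = 1.18

Taking moments about the centre O, the resisting moment is provided by the undrained shear strength acting along the arc:
Arc length L_a = R·θ = 17.6·(68.4°·π/180) = 17.6·1.1938 = 21.01 m
M_R = c_u·L_a·R = 38·21.01·17.6 = 14052.1 kN·m/m
M_D = W·d = 1397·8.51 = 11888.5 kN·m/m
FS = M_R / M_D = 14052.1 / 11888.5 = 1.182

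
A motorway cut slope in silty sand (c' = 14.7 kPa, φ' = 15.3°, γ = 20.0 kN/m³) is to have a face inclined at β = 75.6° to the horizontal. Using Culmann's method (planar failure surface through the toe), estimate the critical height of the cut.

Culmann's analysis gives the critical failure plane at α_cr = (β + φ')/2 = (75.6 + 15.3)/2 = 45.4°, and the critical height
H_c = (4c'/γ) · sinβ cosφ' / [1 − cos(β − φ')]
    = (4·14.7/20.0) · sin75.6°·cos15.3° / [1 − cos(60.3°)]
    = 2.940 · 0.9686·0.9646 / [1 − 0.4955]
    = 2.940 · 0.9343 / 0.5045
    = 5.44 m

H_c = 5.44 m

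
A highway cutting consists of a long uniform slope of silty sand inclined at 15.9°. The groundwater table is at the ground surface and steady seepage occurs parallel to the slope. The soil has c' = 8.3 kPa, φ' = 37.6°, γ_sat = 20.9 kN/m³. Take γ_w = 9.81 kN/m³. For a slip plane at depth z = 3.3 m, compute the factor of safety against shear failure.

With seepage parallel to the slope and the water table at the surface, the effective normal stress on the slip plane uses the buoyant unit weight γ' = γ_sat − γ_w while the driving shear stress uses γ_sat:
FS = [c' + γ' z cos²β tanφ'] / [γ_sat z sinβ cosβ]
γ' = 20.9 − 9.81 = 11.09 kN/m³
Numerator = 8.3 + 11.09·3.3·cos²15.9°·tan37.6° = 8.3 + 11.09·3.3·0.9249·0.7701 = 34.368 kPa
Denominator = 20.9·3.3·sin15.9°·cos15.9° = 20.9·3.3·0.2740·0.9617 = 18.172 kPa
FS = 34.368 / 18.172 = 1.891

FS = 1.89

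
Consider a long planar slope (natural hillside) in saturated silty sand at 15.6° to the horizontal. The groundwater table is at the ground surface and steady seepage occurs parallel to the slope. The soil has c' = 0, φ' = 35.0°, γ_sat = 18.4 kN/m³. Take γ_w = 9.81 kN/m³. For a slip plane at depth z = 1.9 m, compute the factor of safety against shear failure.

FS = 1.17

With seepage parallel to the slope and the water table at the surface, the effective normal stress on the slip plane uses the buoyant unit weight γ' = γ_sat − γ_w while the driving shear stress uses γ_sat:
FS = [c' + γ' z cos²β tanφ'] / [γ_sat z sinβ cosβ]
(For c' = 0 this reduces to FS = (γ'/γ_sat)·tanφ'/tanβ.)
γ' = 18.4 − 9.81 = 8.59 kN/m³
Numerator = 0.0 + 8.59·1.9·cos²15.6°·tan35.0° = 0.0 + 8.59·1.9·0.9277·0.7002 = 10.602 kPa
Denominator = 18.4·1.9·sin15.6°·cos15.6° = 18.4·1.9·0.2689·0.9632 = 9.055 kPa
FS = 10.602 / 9.055 = 1.171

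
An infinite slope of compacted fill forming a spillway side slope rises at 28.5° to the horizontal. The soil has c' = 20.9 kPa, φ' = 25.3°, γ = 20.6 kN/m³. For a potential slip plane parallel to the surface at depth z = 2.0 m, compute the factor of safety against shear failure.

For an infinite slope with a slip plane parallel to the surface (no pore pressure): FS = [c' + γz cos²β tanφ'] / [γz sinβ cosβ].
γz = 20.6·2.0 = 41.20 kN/m²
Numerator = 20.9 + 41.20·cos²28.5°·tan25.3° = 20.9 + 41.20·0.7723·0.4727 = 35.941 kPa
Denominator = 41.20·sin28.5°·cos28.5° = 41.20·0.4772·0.8788 = 17.277 kPa
FS = 35.941 / 17.277 = 2.080

FS = 2.08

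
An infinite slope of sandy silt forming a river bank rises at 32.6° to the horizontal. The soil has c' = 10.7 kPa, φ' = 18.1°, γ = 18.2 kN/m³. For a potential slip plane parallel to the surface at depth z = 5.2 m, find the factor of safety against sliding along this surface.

FS = 0.76

For an infinite slope with a slip plane parallel to the surface (no pore pressure): FS = [c' + γz cos²β tanφ'] / [γz sinβ cosβ].
γz = 18.2·5.2 = 94.64 kN/m²
Numerator = 10.7 + 94.64·cos²32.6°·tan18.1° = 10.7 + 94.64·0.7097·0.3269 = 32.654 kPa
Denominator = 94.64·sin32.6°·cos32.6° = 94.64·0.5388·0.8425 = 42.956 kPa
FS = 32.654 / 42.956 = 0.760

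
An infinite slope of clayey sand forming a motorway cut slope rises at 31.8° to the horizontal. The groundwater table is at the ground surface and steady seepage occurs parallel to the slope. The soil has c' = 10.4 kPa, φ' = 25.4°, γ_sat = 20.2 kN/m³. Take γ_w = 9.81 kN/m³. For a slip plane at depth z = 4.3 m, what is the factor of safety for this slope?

With seepage parallel to the slope and the water table at the surface, the effective normal stress on the slip plane uses the buoyant unit weight γ' = γ_sat − γ_w while the driving shear stress uses γ_sat:
FS = [c' + γ' z cos²β tanφ'] / [γ_sat z sinβ cosβ]
γ' = 20.2 − 9.81 = 10.39 kN/m³
Numerator = 10.4 + 10.39·4.3·cos²31.8°·tan25.4° = 10.4 + 10.39·4.3·0.7223·0.4748 = 25.723 kPa
Denominator = 20.2·4.3·sin31.8°·cos31.8° = 20.2·4.3·0.5270·0.8499 = 38.901 kPa
FS = 25.723 / 38.901 = 0.661

FS = 0.66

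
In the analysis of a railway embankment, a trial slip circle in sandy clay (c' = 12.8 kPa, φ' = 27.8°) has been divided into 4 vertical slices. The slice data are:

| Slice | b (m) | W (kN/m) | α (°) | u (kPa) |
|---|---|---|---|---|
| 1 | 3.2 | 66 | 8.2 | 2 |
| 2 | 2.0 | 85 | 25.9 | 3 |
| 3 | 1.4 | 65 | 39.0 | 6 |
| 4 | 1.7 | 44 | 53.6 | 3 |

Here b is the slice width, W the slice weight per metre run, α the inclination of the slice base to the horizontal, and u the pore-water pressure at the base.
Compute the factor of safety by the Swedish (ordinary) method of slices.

Ordinary method of slices: FS = Σ[c'·Δl_i + (W_i cosα_i − u_i·Δl_i)·tanφ'] / Σ W_i sinα_i, with Δl_i = b_i / cosα_i.
Slice 1: Δl = 3.2/cos8.2° = 3.233 m; N'_1 = 66·cos8.2° − 2·3.233 = 58.9; c'Δl = 41.38; W sinα = 9.4
Slice 2: Δl = 2.0/cos25.9° = 2.223 m; N'_2 = 85·cos25.9° − 3·2.223 = 69.8; c'Δl = 28.46; W sinα = 37.1
Slice 3: Δl = 1.4/cos39.0° = 1.801 m; N'_3 = 65·cos39.0° − 6·1.801 = 39.7; c'Δl = 23.06; W sinα = 40.9
Slice 4: Δl = 1.7/cos53.6° = 2.865 m; N'_4 = 44·cos53.6° − 3·2.865 = 17.5; c'Δl = 36.67; W sinα = 35.4
Σc'Δl = 129.6 kN/m; ΣN' = 185.9 kN/m; ΣW sinα = 122.9 kN/m
Resisting = 129.6 + 185.9·tan27.8° = 129.6 + 98.0 = 227.6 kN/m
FS = 227.6 / 122.9 = 1.852

FS = 1.85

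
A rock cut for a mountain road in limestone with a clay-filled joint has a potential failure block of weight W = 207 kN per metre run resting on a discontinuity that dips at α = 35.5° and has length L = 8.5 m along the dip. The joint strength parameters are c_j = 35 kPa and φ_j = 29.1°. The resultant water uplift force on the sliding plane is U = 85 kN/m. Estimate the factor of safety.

Resolving the block weight along and normal to the plane and applying the Mohr–Coulomb strength on the joint:
N' = W cosα − U = 207·cos35.5° − 85 = 83.5 kN/m
Driving force T = W sinα = 207·sin35.5° = 120.2 kN/m
Resisting force R = c_j·L + N'·tanφ_j = 35·8.5 + 83.5·tan29.1° = 297.5 + 46.5 = 344.0 kN/m
FS = R / T = 344.0 / 120.2 = 2.862

FS = 2.86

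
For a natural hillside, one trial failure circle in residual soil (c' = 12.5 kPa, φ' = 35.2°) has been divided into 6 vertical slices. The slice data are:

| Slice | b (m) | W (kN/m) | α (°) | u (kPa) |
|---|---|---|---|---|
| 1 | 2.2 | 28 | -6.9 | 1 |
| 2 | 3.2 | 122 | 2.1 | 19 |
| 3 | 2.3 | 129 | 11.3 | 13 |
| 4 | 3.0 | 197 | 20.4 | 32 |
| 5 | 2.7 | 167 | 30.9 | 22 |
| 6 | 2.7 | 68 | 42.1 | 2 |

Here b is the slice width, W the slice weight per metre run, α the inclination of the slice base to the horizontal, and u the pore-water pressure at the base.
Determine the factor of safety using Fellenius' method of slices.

FS = 2.17

Ordinary method of slices: FS = Σ[c'·Δl_i + (W_i cosα_i − u_i·Δl_i)·tanφ'] / Σ W_i sinα_i, with Δl_i = b_i / cosα_i.
Slice 1: Δl = 2.2/cos(-6.9°) = 2.216 m; N'_1 = 28·cos(-6.9°) − 1·2.216 = 25.6; c'Δl = 27.70; W sinα = -3.4
Slice 2: Δl = 3.2/cos2.1° = 3.202 m; N'_2 = 122·cos2.1° − 19·3.202 = 61.1; c'Δl = 40.03; W sinα = 4.5
Slice 3: Δl = 2.3/cos11.3° = 2.345 m; N'_3 = 129·cos11.3° − 13·2.345 = 96.0; c'Δl = 29.32; W sinα = 25.3
Slice 4: Δl = 3.0/cos20.4° = 3.201 m; N'_4 = 197·cos20.4° − 32·3.201 = 82.2; c'Δl = 40.01; W sinα = 68.7
Slice 5: Δl = 2.7/cos30.9° = 3.147 m; N'_5 = 167·cos30.9° − 22·3.147 = 74.1; c'Δl = 39.33; W sinα = 85.8
Slice 6: Δl = 2.7/cos42.1° = 3.639 m; N'_6 = 68·cos42.1° − 2·3.639 = 43.2; c'Δl = 45.49; W sinα = 45.6
Σc'Δl = 221.9 kN/m; ΣN' = 382.1 kN/m; ΣW sinα = 226.4 kN/m
Resisting = 221.9 + 382.1·tan35.2° = 221.9 + 269.6 = 491.4 kN/m
FS = 491.4 / 226.4 = 2.171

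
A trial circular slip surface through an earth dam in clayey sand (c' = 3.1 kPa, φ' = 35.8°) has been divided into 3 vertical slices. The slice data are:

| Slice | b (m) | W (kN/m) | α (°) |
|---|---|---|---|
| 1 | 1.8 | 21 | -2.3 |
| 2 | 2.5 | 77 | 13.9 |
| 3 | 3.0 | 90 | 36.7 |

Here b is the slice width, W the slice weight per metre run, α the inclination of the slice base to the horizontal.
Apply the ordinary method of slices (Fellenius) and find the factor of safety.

FS = 2.05

Ordinary method of slices: FS = Σ[c'·Δl_i + (W_i cosα_i)·tanφ'] / Σ W_i sinα_i, with Δl_i = b_i / cosα_i.
Slice 1: Δl = 1.8/cos(-2.3°) = 1.801 m; N'_1 = 21·cos(-2.3°) = 21.0; c'Δl = 5.58; W sinα = -0.8
Slice 2: Δl = 2.5/cos13.9° = 2.575 m; N'_2 = 77·cos13.9° = 74.7; c'Δl = 7.98; W sinα = 18.5
Slice 3: Δl = 3.0/cos36.7° = 3.742 m; N'_3 = 90·cos36.7° = 72.2; c'Δl = 11.60; W sinα = 53.8
Σc'Δl = 25.2 kN/m; ΣN' = 167.9 kN/m; ΣW sinα = 71.4 kN/m
Resisting = 25.2 + 167.9·tan35.8° = 25.2 + 121.1 = 146.3 kN/m
FS = 146.3 / 71.4 = 2.047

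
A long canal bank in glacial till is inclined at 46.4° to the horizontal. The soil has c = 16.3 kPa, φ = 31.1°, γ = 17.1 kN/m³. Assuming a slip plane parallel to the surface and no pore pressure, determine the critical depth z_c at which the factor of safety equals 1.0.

z_c = 4.49 m

Setting FS = 1.00 in FS = [c + γz cos²β tanφ] / [γz sinβ cosβ] and solving for z:
z = c / [γ cosβ (FS·sinβ − cosβ·tanφ)]
  = 16.3 / [17.1·cos46.4°·(1.00·sin46.4° − cos46.4°·tan31.1°)]
  = 16.3 / [17.1·0.6896·(1.00·0.7242 − 0.6896·0.6032)]
  = 16.3 / 3.6341 = 4.485 m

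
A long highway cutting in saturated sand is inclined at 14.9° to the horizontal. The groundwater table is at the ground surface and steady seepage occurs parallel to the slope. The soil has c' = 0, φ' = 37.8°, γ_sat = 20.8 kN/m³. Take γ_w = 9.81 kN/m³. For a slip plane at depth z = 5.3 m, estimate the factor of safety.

With seepage parallel to the slope and the water table at the surface, the effective normal stress on the slip plane uses the buoyant unit weight γ' = γ_sat − γ_w while the driving shear stress uses γ_sat:
FS = [c' + γ' z cos²β tanφ'] / [γ_sat z sinβ cosβ]
(For c' = 0 this reduces to FS = (γ'/γ_sat)·tanφ'/tanβ.)
γ' = 20.8 − 9.81 = 10.99 kN/m³
Numerator = 0.0 + 10.99·5.3·cos²14.9°·tan37.8° = 0.0 + 10.99·5.3·0.9339·0.7757 = 42.194 kPa
Denominator = 20.8·5.3·sin14.9°·cos14.9° = 20.8·5.3·0.2571·0.9664 = 27.393 kPa
FS = 42.194 / 27.393 = 1.540

FS = 1.54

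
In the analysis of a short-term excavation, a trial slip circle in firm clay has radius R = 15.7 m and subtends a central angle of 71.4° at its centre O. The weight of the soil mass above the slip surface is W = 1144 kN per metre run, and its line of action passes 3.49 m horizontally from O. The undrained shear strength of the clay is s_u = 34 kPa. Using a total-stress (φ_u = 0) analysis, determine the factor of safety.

FS = 2.62

Taking moments about the centre O, the resisting moment is provided by the undrained shear strength acting along the arc:
Arc length L_a = R·θ = 15.7·(71.4°·π/180) = 15.7·1.2462 = 19.56 m
M_R = s_u·L_a·R = 34·19.56·15.7 = 10443.7 kN·m/m
M_D = W·d = 1144·3.49 = 3992.6 kN·m/m
FS = M_R / M_D = 10443.7 / 3992.6 = 2.616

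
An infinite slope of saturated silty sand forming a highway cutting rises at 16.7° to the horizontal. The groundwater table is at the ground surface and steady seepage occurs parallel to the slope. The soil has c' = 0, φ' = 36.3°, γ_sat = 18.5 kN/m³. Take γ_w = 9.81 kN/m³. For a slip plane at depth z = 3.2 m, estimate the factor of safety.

With seepage parallel to the slope and the water table at the surface, the effective normal stress on the slip plane uses the buoyant unit weight γ' = γ_sat − γ_w while the driving shear stress uses γ_sat:
FS = [c' + γ' z cos²β tanφ'] / [γ_sat z sinβ cosβ]
(For c' = 0 this reduces to FS = (γ'/γ_sat)·tanφ'/tanβ.)
γ' = 18.5 − 9.81 = 8.69 kN/m³
Numerator = 0.0 + 8.69·3.2·cos²16.7°·tan36.3° = 0.0 + 8.69·3.2·0.9174·0.7346 = 18.740 kPa
Denominator = 18.5·3.2·sin16.7°·cos16.7° = 18.5·3.2·0.2874·0.9578 = 16.294 kPa
FS = 18.740 / 16.294 = 1.150

FS = 1.15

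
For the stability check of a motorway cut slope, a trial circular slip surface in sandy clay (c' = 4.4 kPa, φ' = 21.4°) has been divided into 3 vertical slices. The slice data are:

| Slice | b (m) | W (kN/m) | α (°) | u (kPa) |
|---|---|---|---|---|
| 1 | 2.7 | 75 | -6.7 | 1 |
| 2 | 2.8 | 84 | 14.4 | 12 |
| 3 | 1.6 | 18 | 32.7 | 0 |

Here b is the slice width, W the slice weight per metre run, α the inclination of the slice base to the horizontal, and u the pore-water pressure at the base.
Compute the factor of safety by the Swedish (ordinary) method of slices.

Ordinary method of slices: FS = Σ[c'·Δl_i + (W_i cosα_i − u_i·Δl_i)·tanφ'] / Σ W_i sinα_i, with Δl_i = b_i / cosα_i.
Slice 1: Δl = 2.7/cos(-6.7°) = 2.719 m; N'_1 = 75·cos(-6.7°) − 1·2.719 = 71.8; c'Δl = 11.96; W sinα = -8.8
Slice 2: Δl = 2.8/cos14.4° = 2.891 m; N'_2 = 84·cos14.4° − 12·2.891 = 46.7; c'Δl = 12.72; W sinα = 20.9
Slice 3: Δl = 1.6/cos32.7° = 1.901 m; N'_3 = 18·cos32.7° − 0·1.901 = 15.1; c'Δl = 8.37; W sinα = 9.7
Σc'Δl = 33.0 kN/m; ΣN' = 133.6 kN/m; ΣW sinα = 21.9 kN/m
Resisting = 33.0 + 133.6·tan21.4° = 33.0 + 52.4 = 85.4 kN/m
FS = 85.4 / 21.9 = 3.906

FS = 3.91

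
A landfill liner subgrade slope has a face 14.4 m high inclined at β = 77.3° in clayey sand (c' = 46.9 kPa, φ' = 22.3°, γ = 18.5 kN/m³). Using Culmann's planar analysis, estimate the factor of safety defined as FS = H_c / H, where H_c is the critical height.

H_c = (4c'/γ) · sinβ cosφ' / [1 − cos(β − φ')]
    = (4·46.9/18.5) · sin77.3°·cos22.3° / [1 − cos55.0°]
    = 10.141 · 0.9026 / 0.4264 = 21.46 m
FS = H_c / H = 21.46 / 14.4 = 1.491

FS = 1.49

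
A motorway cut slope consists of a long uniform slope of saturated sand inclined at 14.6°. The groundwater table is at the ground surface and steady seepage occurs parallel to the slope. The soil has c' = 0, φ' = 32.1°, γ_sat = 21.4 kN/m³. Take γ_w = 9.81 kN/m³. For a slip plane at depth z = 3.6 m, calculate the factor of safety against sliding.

With seepage parallel to the slope and the water table at the surface, the effective normal stress on the slip plane uses the buoyant unit weight γ' = γ_sat − γ_w while the driving shear stress uses γ_sat:
FS = [c' + γ' z cos²β tanφ'] / [γ_sat z sinβ cosβ]
(For c' = 0 this reduces to FS = (γ'/γ_sat)·tanφ'/tanβ.)
γ' = 21.4 − 9.81 = 11.59 kN/m³
Numerator = 0.0 + 11.59·3.6·cos²14.6°·tan32.1° = 0.0 + 11.59·3.6·0.9365·0.6273 = 24.510 kPa
Denominator = 21.4·3.6·sin14.6°·cos14.6° = 21.4·3.6·0.2521·0.9677 = 18.792 kPa
FS = 24.510 / 18.792 = 1.304

FS = 1.30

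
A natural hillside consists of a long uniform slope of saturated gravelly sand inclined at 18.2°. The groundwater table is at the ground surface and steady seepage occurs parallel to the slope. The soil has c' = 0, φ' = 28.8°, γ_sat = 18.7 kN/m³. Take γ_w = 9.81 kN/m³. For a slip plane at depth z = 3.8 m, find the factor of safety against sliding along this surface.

With seepage parallel to the slope and the water table at the surface, the effective normal stress on the slip plane uses the buoyant unit weight γ' = γ_sat − γ_w while the driving shear stress uses γ_sat:
FS = [c' + γ' z cos²β tanφ'] / [γ_sat z sinβ cosβ]
(For c' = 0 this reduces to FS = (γ'/γ_sat)·tanφ'/tanβ.)
γ' = 18.7 − 9.81 = 8.89 kN/m³
Numerator = 0.0 + 8.89·3.8·cos²18.2°·tan28.8° = 0.0 + 8.89·3.8·0.9024·0.5498 = 16.760 kPa
Denominator = 18.7·3.8·sin18.2°·cos18.2° = 18.7·3.8·0.3123·0.9500 = 21.084 kPa
FS = 16.760 / 21.084 = 0.795

FS = 0.79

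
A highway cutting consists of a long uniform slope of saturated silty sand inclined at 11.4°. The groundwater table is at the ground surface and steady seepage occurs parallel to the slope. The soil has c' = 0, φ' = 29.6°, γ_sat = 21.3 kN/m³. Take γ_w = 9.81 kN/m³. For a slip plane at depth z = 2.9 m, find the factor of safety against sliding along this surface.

FS = 1.52

With seepage parallel to the slope and the water table at the surface, the effective normal stress on the slip plane uses the buoyant unit weight γ' = γ_sat − γ_w while the driving shear stress uses γ_sat:
FS = [c' + γ' z cos²β tanφ'] / [γ_sat z sinβ cosβ]
(For c' = 0 this reduces to FS = (γ'/γ_sat)·tanφ'/tanβ.)
γ' = 21.3 − 9.81 = 11.49 kN/m³
Numerator = 0.0 + 11.49·2.9·cos²11.4°·tan29.6° = 0.0 + 11.49·2.9·0.9609·0.5681 = 18.189 kPa
Denominator = 21.3·2.9·sin11.4°·cos11.4° = 21.3·2.9·0.1977·0.9803 = 11.968 kPa
FS = 18.189 / 11.968 = 1.520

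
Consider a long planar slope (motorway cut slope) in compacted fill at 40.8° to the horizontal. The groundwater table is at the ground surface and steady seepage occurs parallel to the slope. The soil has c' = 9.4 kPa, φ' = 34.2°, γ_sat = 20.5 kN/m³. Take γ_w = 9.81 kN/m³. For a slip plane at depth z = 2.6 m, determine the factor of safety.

With seepage parallel to the slope and the water table at the surface, the effective normal stress on the slip plane uses the buoyant unit weight γ' = γ_sat − γ_w while the driving shear stress uses γ_sat:
FS = [c' + γ' z cos²β tanφ'] / [γ_sat z sinβ cosβ]
γ' = 20.5 − 9.81 = 10.69 kN/m³
Numerator = 9.4 + 10.69·2.6·cos²40.8°·tan34.2° = 9.4 + 10.69·2.6·0.5730·0.6796 = 20.224 kPa
Denominator = 20.5·2.6·sin40.8°·cos40.8° = 20.5·2.6·0.6534·0.7570 = 26.364 kPa
FS = 20.224 / 26.364 = 0.767

FS = 0.77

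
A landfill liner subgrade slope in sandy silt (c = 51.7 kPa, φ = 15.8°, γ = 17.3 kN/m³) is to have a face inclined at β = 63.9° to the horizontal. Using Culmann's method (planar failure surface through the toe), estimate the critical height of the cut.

Culmann's analysis gives the critical failure plane at α_cr = (β + φ)/2 = (63.9 + 15.8)/2 = 39.9°, and the critical height
H_c = (4c/γ) · sinβ cosφ / [1 − cos(β − φ)]
    = (4·51.7/17.3) · sin63.9°·cos15.8° / [1 − cos(48.1°)]
    = 11.954 · 0.8980·0.9622 / [1 − 0.6678]
    = 11.954 · 0.8641 / 0.3322
    = 31.10 m

H_c = 31.10 m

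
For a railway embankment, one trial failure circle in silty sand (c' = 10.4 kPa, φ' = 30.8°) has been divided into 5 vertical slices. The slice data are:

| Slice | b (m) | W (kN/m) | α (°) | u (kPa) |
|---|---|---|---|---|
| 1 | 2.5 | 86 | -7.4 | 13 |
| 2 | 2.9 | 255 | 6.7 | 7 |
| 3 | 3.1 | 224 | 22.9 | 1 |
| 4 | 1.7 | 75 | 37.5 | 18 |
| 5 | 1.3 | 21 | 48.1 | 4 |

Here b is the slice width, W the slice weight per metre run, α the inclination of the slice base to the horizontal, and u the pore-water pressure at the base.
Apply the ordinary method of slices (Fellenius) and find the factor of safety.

FS = 2.64

Ordinary method of slices: FS = Σ[c'·Δl_i + (W_i cosα_i − u_i·Δl_i)·tanφ'] / Σ W_i sinα_i, with Δl_i = b_i / cosα_i.
Slice 1: Δl = 2.5/cos(-7.4°) = 2.521 m; N'_1 = 86·cos(-7.4°) − 13·2.521 = 52.5; c'Δl = 26.22; W sinα = -11.1
Slice 2: Δl = 2.9/cos6.7° = 2.920 m; N'_2 = 255·cos6.7° − 7·2.920 = 232.8; c'Δl = 30.37; W sinα = 29.8
Slice 3: Δl = 3.1/cos22.9° = 3.365 m; N'_3 = 224·cos22.9° − 1·3.365 = 203.0; c'Δl = 35.00; W sinα = 87.2
Slice 4: Δl = 1.7/cos37.5° = 2.143 m; N'_4 = 75·cos37.5° − 18·2.143 = 20.9; c'Δl = 22.29; W sinα = 45.7
Slice 5: Δl = 1.3/cos48.1° = 1.947 m; N'_5 = 21·cos48.1° − 4·1.947 = 6.2; c'Δl = 20.24; W sinα = 15.6
Σc'Δl = 134.1 kN/m; ΣN' = 515.5 kN/m; ΣW sinα = 167.1 kN/m
Resisting = 134.1 + 515.5·tan30.8° = 134.1 + 307.3 = 441.4 kN/m
FS = 441.4 / 167.1 = 2.641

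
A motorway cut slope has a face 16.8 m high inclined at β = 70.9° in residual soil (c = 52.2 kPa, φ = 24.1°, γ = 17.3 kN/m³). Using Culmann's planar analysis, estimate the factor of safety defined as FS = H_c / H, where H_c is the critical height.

H_c = (4c/γ) · sinβ cosφ / [1 − cos(β − φ)]
    = (4·52.2/17.3) · sin70.9°·cos24.1° / [1 − cos46.8°]
    = 12.069 · 0.8626 / 0.3155 = 33.00 m
FS = H_c / H = 33.00 / 16.8 = 1.964

FS = 1.96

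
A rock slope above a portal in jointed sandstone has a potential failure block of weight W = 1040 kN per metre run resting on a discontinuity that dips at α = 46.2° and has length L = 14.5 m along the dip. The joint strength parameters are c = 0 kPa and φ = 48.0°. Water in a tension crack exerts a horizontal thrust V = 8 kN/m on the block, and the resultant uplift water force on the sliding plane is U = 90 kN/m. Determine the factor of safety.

Resolving the block weight along and normal to the plane and applying the Mohr–Coulomb strength on the joint:
N' = W cosα − U − V sinα = 1040·cos46.2° − 90 − 8·sin46.2° = 624.1 kN/m
Driving force T = W sinα + V cosα = 1040·sin46.2° + 8·cos46.2° = 756.2 kN/m
Resisting force R = c·L + N'·tanφ = 0·14.5 + 624.1·tan48.0° = 0.0 + 693.1 = 693.1 kN/m
FS = R / T = 693.1 / 756.2 = 0.917

FS = 0.92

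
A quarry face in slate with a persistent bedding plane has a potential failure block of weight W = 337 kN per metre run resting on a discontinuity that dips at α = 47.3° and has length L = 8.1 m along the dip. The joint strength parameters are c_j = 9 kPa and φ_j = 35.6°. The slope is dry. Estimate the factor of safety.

Resolving the block weight along and normal to the plane and applying the Mohr–Coulomb strength on the joint:
N' = W cosα = 337·cos47.3° = 228.5 kN/m
Driving force T = W sinα = 337·sin47.3° = 247.7 kN/m
Resisting force R = c_j·L + N'·tanφ_j = 9·8.1 + 228.5·tan35.6° = 72.9 + 163.6 = 236.5 kN/m
FS = R / T = 236.5 / 247.7 = 0.955

FS = 0.95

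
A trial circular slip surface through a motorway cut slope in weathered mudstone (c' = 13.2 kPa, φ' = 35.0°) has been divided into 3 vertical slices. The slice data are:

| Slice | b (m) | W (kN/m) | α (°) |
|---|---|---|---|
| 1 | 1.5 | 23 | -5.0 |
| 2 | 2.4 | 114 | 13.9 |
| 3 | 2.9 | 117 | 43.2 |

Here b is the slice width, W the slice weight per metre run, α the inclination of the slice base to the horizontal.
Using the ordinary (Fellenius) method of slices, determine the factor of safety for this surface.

Ordinary method of slices: FS = Σ[c'·Δl_i + (W_i cosα_i)·tanφ'] / Σ W_i sinα_i, with Δl_i = b_i / cosα_i.
Slice 1: Δl = 1.5/cos(-5.0°) = 1.506 m; N'_1 = 23·cos(-5.0°) = 22.9; c'Δl = 19.88; W sinα = -2.0
Slice 2: Δl = 2.4/cos13.9° = 2.472 m; N'_2 = 114·cos13.9° = 110.7; c'Δl = 32.64; W sinα = 27.4
Slice 3: Δl = 2.9/cos43.2° = 3.978 m; N'_3 = 117·cos43.2° = 85.3; c'Δl = 52.51; W sinα = 80.1
Σc'Δl = 105.0 kN/m; ΣN' = 218.9 kN/m; ΣW sinα = 105.5 kN/m
Resisting = 105.0 + 218.9·tan35.0° = 105.0 + 153.2 = 258.3 kN/m
FS = 258.3 / 105.5 = 2.449

FS = 2.45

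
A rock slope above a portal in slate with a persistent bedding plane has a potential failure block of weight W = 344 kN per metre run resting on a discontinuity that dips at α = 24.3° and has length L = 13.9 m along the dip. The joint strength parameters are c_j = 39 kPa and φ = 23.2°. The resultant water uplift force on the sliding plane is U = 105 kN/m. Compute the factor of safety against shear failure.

Resolving the block weight along and normal to the plane and applying the Mohr–Coulomb strength on the joint:
N' = W cosα − U = 344·cos24.3° − 105 = 208.5 kN/m
Driving force T = W sinα = 344·sin24.3° = 141.6 kN/m
Resisting force R = c_j·L + N'·tanφ = 39·13.9 + 208.5·tan23.2° = 542.1 + 89.4 = 631.5 kN/m
FS = R / T = 631.5 / 141.6 = 4.461

FS = 4.46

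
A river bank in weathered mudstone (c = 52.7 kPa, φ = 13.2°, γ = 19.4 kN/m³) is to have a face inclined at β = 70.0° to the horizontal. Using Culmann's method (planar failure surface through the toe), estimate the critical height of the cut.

Culmann's analysis gives the critical failure plane at α_cr = (β + φ)/2 = (70.0 + 13.2)/2 = 41.6°, and the critical height
H_c = (4c/γ) · sinβ cosφ / [1 − cos(β − φ)]
    = (4·52.7/19.4) · sin70.0°·cos13.2° / [1 − cos(56.8°)]
    = 10.866 · 0.9397·0.9736 / [1 − 0.5476]
    = 10.866 · 0.9149 / 0.4524
    = 21.97 m

H_c = 21.97 m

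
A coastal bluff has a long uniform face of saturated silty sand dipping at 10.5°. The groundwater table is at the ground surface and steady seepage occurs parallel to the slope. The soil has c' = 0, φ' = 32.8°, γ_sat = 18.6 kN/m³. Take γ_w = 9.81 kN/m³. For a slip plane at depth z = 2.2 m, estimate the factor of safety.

With seepage parallel to the slope and the water table at the surface, the effective normal stress on the slip plane uses the buoyant unit weight γ' = γ_sat − γ_w while the driving shear stress uses γ_sat:
FS = [c' + γ' z cos²β tanφ'] / [γ_sat z sinβ cosβ]
(For c' = 0 this reduces to FS = (γ'/γ_sat)·tanφ'/tanβ.)
γ' = 18.6 − 9.81 = 8.79 kN/m³
Numerator = 0.0 + 8.79·2.2·cos²10.5°·tan32.8° = 0.0 + 8.79·2.2·0.9668·0.6445 = 12.049 kPa
Denominator = 18.6·2.2·sin10.5°·cos10.5° = 18.6·2.2·0.1822·0.9833 = 7.332 kPa
FS = 12.049 / 7.332 = 1.643

FS = 1.64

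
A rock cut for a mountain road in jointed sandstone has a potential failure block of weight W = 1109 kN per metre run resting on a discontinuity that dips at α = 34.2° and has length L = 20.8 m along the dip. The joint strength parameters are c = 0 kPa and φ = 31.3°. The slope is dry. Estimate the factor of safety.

FS = 0.89

Resolving the block weight along and normal to the plane and applying the Mohr–Coulomb strength on the joint:
N' = W cosα = 1109·cos34.2° = 917.2 kN/m
Driving force T = W sinα = 1109·sin34.2° = 623.4 kN/m
Resisting force R = c·L + N'·tanφ = 0·20.8 + 917.2·tan31.3° = 0.0 + 557.7 = 557.7 kN/m
FS = R / T = 557.7 / 623.4 = 0.895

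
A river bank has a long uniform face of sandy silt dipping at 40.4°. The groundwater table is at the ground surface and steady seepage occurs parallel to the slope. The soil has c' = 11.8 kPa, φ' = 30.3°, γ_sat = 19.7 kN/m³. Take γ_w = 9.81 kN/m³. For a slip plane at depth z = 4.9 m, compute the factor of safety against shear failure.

With seepage parallel to the slope and the water table at the surface, the effective normal stress on the slip plane uses the buoyant unit weight γ' = γ_sat − γ_w while the driving shear stress uses γ_sat:
FS = [c' + γ' z cos²β tanφ'] / [γ_sat z sinβ cosβ]
γ' = 19.7 − 9.81 = 9.89 kN/m³
Numerator = 11.8 + 9.89·4.9·cos²40.4°·tan30.3° = 11.8 + 9.89·4.9·0.5799·0.5844 = 28.223 kPa
Denominator = 19.7·4.9·sin40.4°·cos40.4° = 19.7·4.9·0.6481·0.7615 = 47.644 kPa
FS = 28.223 / 47.644 = 0.592

FS = 0.59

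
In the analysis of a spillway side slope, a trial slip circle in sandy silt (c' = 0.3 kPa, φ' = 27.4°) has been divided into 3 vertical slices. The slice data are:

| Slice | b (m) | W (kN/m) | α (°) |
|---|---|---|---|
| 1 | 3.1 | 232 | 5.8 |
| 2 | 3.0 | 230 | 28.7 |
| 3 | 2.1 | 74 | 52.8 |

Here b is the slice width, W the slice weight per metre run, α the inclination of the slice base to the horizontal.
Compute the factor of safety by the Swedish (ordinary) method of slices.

FS = 1.30

Ordinary method of slices: FS = Σ[c'·Δl_i + (W_i cosα_i)·tanφ'] / Σ W_i sinα_i, with Δl_i = b_i / cosα_i.
Slice 1: Δl = 3.1/cos5.8° = 3.116 m; N'_1 = 232·cos5.8° = 230.8; c'Δl = 0.93; W sinα = 23.4
Slice 2: Δl = 3.0/cos28.7° = 3.420 m; N'_2 = 230·cos28.7° = 201.7; c'Δl = 1.03; W sinα = 110.5
Slice 3: Δl = 2.1/cos52.8° = 3.473 m; N'_3 = 74·cos52.8° = 44.7; c'Δl = 1.04; W sinα = 58.9
Σc'Δl = 3.0 kN/m; ΣN' = 477.3 kN/m; ΣW sinα = 192.8 kN/m
Resisting = 3.0 + 477.3·tan27.4° = 3.0 + 247.4 = 250.4 kN/m
FS = 250.4 / 192.8 = 1.299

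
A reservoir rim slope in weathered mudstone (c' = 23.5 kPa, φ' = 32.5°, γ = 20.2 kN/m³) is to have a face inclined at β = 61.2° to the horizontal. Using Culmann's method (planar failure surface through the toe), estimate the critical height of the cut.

H_c = 27.99 m

Culmann's analysis gives the critical failure plane at α_cr = (β + φ')/2 = (61.2 + 32.5)/2 = 46.9°, and the critical height
H_c = (4c'/γ) · sinβ cosφ' / [1 − cos(β − φ')]
    = (4·23.5/20.2) · sin61.2°·cos32.5° / [1 − cos(28.7°)]
    = 4.653 · 0.8763·0.8434 / [1 − 0.8771]
    = 4.653 · 0.7391 / 0.1229
    = 27.99 m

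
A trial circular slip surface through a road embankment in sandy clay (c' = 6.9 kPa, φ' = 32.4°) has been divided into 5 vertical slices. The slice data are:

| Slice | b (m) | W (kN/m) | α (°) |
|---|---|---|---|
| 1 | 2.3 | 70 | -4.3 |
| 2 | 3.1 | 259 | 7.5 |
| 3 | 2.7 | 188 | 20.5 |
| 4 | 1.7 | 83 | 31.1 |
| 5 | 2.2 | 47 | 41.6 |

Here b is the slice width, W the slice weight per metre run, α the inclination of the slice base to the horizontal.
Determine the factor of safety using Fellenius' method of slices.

FS = 2.84

Ordinary method of slices: FS = Σ[c'·Δl_i + (W_i cosα_i)·tanφ'] / Σ W_i sinα_i, with Δl_i = b_i / cosα_i.
Slice 1: Δl = 2.3/cos(-4.3°) = 2.306 m; N'_1 = 70·cos(-4.3°) = 69.8; c'Δl = 15.91; W sinα = -5.2
Slice 2: Δl = 3.1/cos7.5° = 3.127 m; N'_2 = 259·cos7.5° = 256.8; c'Δl = 21.57; W sinα = 33.8
Slice 3: Δl = 2.7/cos20.5° = 2.883 m; N'_3 = 188·cos20.5° = 176.1; c'Δl = 19.89; W sinα = 65.8
Slice 4: Δl = 1.7/cos31.1° = 1.985 m; N'_4 = 83·cos31.1° = 71.1; c'Δl = 13.70; W sinα = 42.9
Slice 5: Δl = 2.2/cos41.6° = 2.942 m; N'_5 = 47·cos41.6° = 35.1; c'Δl = 20.30; W sinα = 31.2
Σc'Δl = 91.4 kN/m; ΣN' = 608.9 kN/m; ΣW sinα = 168.5 kN/m
Resisting = 91.4 + 608.9·tan32.4° = 91.4 + 386.4 = 477.8 kN/m
FS = 477.8 / 168.5 = 2.836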